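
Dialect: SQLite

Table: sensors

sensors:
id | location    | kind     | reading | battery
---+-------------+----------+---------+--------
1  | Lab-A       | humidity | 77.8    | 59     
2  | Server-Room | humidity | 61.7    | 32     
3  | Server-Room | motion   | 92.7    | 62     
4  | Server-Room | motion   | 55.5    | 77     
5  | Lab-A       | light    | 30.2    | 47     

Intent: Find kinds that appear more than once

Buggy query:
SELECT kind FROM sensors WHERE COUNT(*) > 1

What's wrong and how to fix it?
Bug: WHERE can't reference COUNT(*); aggregates are computed after WHERE

Fix: GROUP BY kind, then filter groups with HAVING COUNT(*) > 1

Corrected query:
SELECT kind FROM sensors GROUP BY kind HAVING COUNT(*) > 1

Result:
kind    
--------
humidity
motion  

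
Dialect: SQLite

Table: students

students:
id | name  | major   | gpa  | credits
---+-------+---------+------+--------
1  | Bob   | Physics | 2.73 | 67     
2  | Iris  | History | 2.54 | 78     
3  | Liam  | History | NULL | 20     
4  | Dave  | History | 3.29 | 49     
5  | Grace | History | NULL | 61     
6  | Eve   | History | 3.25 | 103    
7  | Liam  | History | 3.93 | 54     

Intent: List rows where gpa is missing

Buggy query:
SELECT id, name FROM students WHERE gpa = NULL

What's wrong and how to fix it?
Bug: '= NULL' is always unknown in SQL three-valued logic, so no rows match

Fix: Use IS NULL to test for NULL

Corrected query:
SELECT id, name FROM students WHERE gpa IS NULL

Result:
id | name 
---+------
3  | Liam 
5  | Grace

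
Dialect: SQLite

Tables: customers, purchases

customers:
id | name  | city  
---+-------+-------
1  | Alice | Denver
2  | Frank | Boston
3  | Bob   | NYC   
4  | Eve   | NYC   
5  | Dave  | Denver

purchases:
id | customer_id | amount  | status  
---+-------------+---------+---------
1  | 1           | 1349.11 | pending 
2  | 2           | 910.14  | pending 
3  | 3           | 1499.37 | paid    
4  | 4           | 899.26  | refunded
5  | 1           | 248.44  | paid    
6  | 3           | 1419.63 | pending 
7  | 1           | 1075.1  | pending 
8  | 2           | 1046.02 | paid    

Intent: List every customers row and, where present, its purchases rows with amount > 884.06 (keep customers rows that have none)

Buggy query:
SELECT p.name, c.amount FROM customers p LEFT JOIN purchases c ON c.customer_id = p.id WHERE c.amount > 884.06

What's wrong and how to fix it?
Bug: A WHERE condition on the right-hand table after LEFT JOIN drops unmatched parents

Fix: Put 'c.amount > 884.06' in the JOIN's ON clause instead of WHERE

Corrected query:
SELECT p.name, c.amount FROM customers p LEFT JOIN purchases c ON c.customer_id = p.id AND c.amount > 884.06

Result:
name  | amount 
------+--------
Alice | 1075.1 
Alice | 1349.11
Frank | 910.14 
Frank | 1046.02
Bob   | 1419.63
Bob   | 1499.37
Eve   | 899.26 
Dave  | NULL   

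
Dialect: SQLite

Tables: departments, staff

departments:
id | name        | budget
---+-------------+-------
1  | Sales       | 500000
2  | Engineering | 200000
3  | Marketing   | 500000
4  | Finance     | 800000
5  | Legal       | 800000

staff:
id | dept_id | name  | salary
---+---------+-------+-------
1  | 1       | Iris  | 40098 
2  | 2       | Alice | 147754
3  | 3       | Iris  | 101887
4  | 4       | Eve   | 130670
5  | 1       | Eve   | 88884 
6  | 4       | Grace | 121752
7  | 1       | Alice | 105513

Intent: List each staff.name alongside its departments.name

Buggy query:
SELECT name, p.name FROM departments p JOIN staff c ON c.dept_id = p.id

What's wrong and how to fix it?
Bug: Both tables have a 'name' column; the unqualified reference is ambiguous

Fix: Prefix ambiguous columns with the table alias

Corrected query:
SELECT c.name, p.name FROM departments p JOIN staff c ON c.dept_id = p.id

Result:
name  | name       
------+------------
Iris  | Sales      
Alice | Engineering
Iris  | Marketing  
Eve   | Finance    
Eve   | Sales      
Grace | Finance    
Alice | Sales      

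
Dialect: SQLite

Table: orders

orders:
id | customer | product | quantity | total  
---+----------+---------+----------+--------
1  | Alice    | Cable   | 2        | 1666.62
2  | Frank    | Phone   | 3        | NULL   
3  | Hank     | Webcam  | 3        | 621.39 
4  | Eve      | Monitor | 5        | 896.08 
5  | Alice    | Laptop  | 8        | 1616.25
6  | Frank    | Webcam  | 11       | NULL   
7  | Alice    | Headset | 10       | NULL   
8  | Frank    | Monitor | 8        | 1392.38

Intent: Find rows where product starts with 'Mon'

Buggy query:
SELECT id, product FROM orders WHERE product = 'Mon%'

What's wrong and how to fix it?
Bug: '=' compares the literal string including the % character; pattern matching needs LIKE

Fix: Use LIKE for wildcard pattern matching

Corrected query:
SELECT id, product FROM orders WHERE product LIKE 'Mon%'

Result:
id | product
---+--------
4  | Monitor
8  | Monitor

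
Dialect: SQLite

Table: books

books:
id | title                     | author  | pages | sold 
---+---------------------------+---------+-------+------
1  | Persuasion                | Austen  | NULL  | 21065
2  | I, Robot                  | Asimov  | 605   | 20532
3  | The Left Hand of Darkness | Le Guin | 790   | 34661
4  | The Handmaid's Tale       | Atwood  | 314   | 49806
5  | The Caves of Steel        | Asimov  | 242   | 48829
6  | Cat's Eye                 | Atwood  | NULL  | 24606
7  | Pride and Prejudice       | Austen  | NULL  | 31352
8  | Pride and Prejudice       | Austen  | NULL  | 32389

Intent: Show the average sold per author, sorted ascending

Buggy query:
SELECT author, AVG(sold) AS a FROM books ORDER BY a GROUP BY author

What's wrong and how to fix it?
Bug: GROUP BY must precede ORDER BY

Fix: Reorder: SELECT … FROM … GROUP BY … ORDER BY …

Corrected query:
SELECT author, AVG(sold) AS a FROM books GROUP BY author ORDER BY a

Result:
author  | a           
--------+-------------
Austen  | 28268.666667
Le Guin | 34661       
Asimov  | 34680.5     
Atwood  | 37206       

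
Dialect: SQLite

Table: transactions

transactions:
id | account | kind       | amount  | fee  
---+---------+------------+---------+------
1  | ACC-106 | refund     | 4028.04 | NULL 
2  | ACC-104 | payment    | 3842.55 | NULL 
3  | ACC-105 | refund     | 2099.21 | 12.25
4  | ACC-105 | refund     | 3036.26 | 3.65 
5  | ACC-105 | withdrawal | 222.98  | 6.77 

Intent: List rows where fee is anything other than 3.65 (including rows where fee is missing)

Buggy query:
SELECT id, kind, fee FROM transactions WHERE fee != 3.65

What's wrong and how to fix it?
Bug: 'fee != 3.65' is unknown when fee is NULL, so NULL rows are silently excluded

Fix: Add an explicit OR fee IS NULL to include the missing-value rows

Corrected query:
SELECT id, kind, fee FROM transactions WHERE fee != 3.65 OR fee IS NULL

Result:
id | kind       | fee  
---+------------+------
1  | refund     | NULL 
2  | payment    | NULL 
3  | refund     | 12.25
5  | withdrawal | 6.77 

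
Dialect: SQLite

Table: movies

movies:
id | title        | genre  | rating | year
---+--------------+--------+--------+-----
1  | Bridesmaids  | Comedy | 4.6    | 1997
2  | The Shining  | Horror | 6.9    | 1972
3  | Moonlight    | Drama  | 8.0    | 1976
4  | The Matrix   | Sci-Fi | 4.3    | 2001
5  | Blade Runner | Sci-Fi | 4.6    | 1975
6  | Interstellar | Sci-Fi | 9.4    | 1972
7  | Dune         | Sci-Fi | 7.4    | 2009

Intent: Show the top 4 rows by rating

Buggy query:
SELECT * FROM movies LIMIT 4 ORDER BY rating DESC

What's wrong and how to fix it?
Bug: LIMIT must come after ORDER BY

Fix: Swap the clauses: ORDER BY first, then LIMIT

Corrected query:
SELECT * FROM movies ORDER BY rating DESC LIMIT 4

Result:
id | title        | genre  | rating | year
---+--------------+--------+--------+-----
6  | Interstellar | Sci-Fi | 9.4    | 1972
3  | Moonlight    | Drama  | 8      | 1976
7  | Dune         | Sci-Fi | 7.4    | 2009
2  | The Shining  | Horror | 6.9    | 1972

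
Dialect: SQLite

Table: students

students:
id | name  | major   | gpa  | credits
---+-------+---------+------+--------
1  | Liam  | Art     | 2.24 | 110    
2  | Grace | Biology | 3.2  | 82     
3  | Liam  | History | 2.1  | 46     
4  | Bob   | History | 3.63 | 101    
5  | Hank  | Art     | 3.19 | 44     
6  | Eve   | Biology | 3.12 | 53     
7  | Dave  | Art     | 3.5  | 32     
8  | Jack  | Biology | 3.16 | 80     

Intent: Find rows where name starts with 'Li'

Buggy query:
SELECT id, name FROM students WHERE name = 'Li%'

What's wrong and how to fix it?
Bug: '=' compares the literal string including the % character; pattern matching needs LIKE

Fix: Use LIKE for wildcard pattern matching

Corrected query:
SELECT id, name FROM students WHERE name LIKE 'Li%'

Result:
id | name
---+-----
1  | Liam
3  | Liam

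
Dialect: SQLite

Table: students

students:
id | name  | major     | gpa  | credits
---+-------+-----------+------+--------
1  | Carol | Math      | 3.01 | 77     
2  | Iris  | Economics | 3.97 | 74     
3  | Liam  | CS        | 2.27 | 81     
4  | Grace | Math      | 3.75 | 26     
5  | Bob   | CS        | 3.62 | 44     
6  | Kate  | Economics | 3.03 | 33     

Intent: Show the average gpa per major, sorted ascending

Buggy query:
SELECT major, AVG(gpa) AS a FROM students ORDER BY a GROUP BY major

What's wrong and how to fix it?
Bug: GROUP BY must precede ORDER BY

Fix: Move ORDER BY to the end, after GROUP BY

Corrected query:
SELECT major, AVG(gpa) AS a FROM students GROUP BY major ORDER BY a

Result:
major     | a    
----------+------
CS        | 2.945
Math      | 3.38 
Economics | 3.5  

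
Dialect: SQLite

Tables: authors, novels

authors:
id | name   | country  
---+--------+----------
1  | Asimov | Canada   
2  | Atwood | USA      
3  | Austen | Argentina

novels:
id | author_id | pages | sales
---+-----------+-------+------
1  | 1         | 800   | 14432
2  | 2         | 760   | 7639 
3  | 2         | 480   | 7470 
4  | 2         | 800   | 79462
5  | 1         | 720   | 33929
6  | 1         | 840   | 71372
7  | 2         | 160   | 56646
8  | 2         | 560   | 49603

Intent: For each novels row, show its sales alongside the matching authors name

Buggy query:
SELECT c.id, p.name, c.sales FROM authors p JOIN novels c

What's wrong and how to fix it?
Bug: JOIN with no ON clause produces a cartesian product; every novels row pairs with every authors row

Fix: Specify the join condition linking the foreign key to the parent id

Corrected query:
SELECT c.id, p.name, c.sales FROM authors p JOIN novels c ON c.author_id = p.id

Result:
id | name   | sales
---+--------+------
1  | Asimov | 14432
2  | Atwood | 7639 
3  | Atwood | 7470 
4  | Atwood | 79462
5  | Asimov | 33929
6  | Asimov | 71372
7  | Atwood | 56646
8  | Atwood | 49603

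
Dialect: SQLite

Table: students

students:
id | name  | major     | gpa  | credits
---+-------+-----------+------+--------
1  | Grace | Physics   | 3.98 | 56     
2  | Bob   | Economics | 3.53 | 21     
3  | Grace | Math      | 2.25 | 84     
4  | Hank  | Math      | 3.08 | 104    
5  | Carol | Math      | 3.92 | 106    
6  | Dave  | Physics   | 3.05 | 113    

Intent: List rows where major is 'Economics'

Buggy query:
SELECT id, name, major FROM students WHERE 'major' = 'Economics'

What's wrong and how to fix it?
Bug: 'major' in single quotes is a string literal, not the column; the comparison is literal-vs-literal and never true

Fix: Reference the column as major without single quotes

Corrected query:
SELECT id, name, major FROM students WHERE major = 'Economics'

Result:
id | name | major    
---+------+----------
2  | Bob  | Economics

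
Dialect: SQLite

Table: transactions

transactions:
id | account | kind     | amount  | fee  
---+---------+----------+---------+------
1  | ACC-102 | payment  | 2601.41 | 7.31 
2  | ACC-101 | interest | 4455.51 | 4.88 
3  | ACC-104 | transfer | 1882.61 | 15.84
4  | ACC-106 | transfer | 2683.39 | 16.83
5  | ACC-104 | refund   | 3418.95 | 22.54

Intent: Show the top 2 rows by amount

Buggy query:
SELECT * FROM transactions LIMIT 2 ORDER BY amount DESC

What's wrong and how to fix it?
Bug: ORDER BY cannot follow LIMIT; LIMIT is the final clause

Fix: Swap the clauses: ORDER BY first, then LIMIT

Corrected query:
SELECT * FROM transactions ORDER BY amount DESC LIMIT 2

Result:
id | account | kind     | amount  | fee  
---+---------+----------+---------+------
2  | ACC-101 | interest | 4455.51 | 4.88 
5  | ACC-104 | refund   | 3418.95 | 22.54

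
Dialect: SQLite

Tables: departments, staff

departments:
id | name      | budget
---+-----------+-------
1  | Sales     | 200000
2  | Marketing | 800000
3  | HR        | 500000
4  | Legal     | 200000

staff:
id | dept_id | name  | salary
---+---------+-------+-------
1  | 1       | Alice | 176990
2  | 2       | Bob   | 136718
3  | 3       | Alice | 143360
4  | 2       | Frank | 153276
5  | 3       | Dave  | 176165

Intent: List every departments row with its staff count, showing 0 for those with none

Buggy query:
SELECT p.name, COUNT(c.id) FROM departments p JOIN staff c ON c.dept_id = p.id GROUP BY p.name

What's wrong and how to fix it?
Bug: An inner join excludes parents with zero children

Fix: Use LEFT JOIN so parents without children still appear (COUNT(c.id) gives 0)

Corrected query:
SELECT p.name, COUNT(c.id) FROM departments p LEFT JOIN staff c ON c.dept_id = p.id GROUP BY p.name

Result:
name      | COUNT(c.id)
----------+------------
HR        | 2          
Legal     | 0          
Marketing | 2          
Sales     | 1          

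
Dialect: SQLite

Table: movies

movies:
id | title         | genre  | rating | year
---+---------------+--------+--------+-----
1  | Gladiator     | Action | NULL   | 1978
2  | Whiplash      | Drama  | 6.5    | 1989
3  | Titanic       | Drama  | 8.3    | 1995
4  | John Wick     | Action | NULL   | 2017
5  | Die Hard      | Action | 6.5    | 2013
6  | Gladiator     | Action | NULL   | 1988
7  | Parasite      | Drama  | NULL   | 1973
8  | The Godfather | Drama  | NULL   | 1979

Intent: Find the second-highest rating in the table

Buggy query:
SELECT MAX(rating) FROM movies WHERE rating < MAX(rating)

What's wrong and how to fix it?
Bug: MAX(rating) on the right of the comparison is an aggregate-in-WHERE error

Fix: Compute the overall MAX in a subquery, then take MAX of rows below it

Corrected query:
SELECT MAX(rating) FROM movies WHERE rating < (SELECT MAX(rating) FROM movies)

Result:
MAX(rating)
-----------
6.5        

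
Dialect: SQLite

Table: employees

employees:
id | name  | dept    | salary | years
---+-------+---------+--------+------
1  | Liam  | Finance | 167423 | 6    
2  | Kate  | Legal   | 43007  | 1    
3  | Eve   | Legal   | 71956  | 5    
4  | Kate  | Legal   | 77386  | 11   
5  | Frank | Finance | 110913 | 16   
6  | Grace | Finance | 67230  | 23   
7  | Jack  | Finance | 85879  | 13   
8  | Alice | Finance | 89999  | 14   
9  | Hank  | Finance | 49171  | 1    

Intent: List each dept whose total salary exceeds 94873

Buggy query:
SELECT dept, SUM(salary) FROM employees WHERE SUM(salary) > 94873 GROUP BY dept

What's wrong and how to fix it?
Bug: WHERE runs before GROUP BY, so aggregates aren't available there

Fix: Move the aggregate condition to a HAVING clause

Corrected query:
SELECT dept, SUM(salary) FROM employees GROUP BY dept HAVING SUM(salary) > 94873

Result:
dept    | SUM(salary)
--------+------------
Finance | 570615     
Legal   | 192349     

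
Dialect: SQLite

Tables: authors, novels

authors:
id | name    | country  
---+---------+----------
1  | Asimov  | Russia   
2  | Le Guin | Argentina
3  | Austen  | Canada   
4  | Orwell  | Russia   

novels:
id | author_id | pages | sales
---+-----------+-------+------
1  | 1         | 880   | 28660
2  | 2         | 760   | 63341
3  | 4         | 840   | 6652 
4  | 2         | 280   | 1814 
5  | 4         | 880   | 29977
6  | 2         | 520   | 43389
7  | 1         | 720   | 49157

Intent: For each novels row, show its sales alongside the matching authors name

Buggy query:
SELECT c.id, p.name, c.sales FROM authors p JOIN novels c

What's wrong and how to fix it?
Bug: JOIN with no ON clause produces a cartesian product; every novels row pairs with every authors row

Fix: Specify the join condition linking the foreign key to the parent id

Corrected query:
SELECT c.id, p.name, c.sales FROM authors p JOIN novels c ON c.author_id = p.id

Result:
id | name    | sales
---+---------+------
1  | Asimov  | 28660
2  | Le Guin | 63341
3  | Orwell  | 6652 
4  | Le Guin | 1814 
5  | Orwell  | 29977
6  | Le Guin | 43389
7  | Asimov  | 49157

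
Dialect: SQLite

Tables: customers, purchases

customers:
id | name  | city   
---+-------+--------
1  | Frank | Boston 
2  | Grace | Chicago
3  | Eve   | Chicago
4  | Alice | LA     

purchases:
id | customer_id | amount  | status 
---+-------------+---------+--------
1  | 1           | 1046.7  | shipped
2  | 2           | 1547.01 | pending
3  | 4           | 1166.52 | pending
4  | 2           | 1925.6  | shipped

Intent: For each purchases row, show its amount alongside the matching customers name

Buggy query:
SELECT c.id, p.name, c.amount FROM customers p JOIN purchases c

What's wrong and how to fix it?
Bug: Missing join condition: each purchases row is matched to all customers rows instead of just its own

Fix: Add ON c.customer_id = p.id to the JOIN

Corrected query:
SELECT c.id, p.name, c.amount FROM customers p JOIN purchases c ON c.customer_id = p.id

Result:
id | name  | amount 
---+-------+--------
1  | Frank | 1046.7 
2  | Grace | 1547.01
3  | Alice | 1166.52
4  | Grace | 1925.6 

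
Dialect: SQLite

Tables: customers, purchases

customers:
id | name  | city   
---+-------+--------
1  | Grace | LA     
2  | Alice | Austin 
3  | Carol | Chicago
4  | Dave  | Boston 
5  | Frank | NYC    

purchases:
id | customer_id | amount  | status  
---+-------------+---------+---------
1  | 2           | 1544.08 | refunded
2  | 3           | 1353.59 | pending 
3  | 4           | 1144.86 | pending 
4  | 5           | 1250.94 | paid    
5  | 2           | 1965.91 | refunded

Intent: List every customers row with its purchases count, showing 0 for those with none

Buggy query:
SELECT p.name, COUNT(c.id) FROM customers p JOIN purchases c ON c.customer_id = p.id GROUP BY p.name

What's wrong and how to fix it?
Bug: INNER JOIN drops customers rows that have no matching purchases rows

Fix: Use LEFT JOIN so parents without children still appear (COUNT(c.id) gives 0)

Corrected query:
SELECT p.name, COUNT(c.id) FROM customers p LEFT JOIN purchases c ON c.customer_id = p.id GROUP BY p.name

Result:
name  | COUNT(c.id)
------+------------
Alice | 2          
Carol | 1          
Dave  | 1          
Frank | 1          
Grace | 0          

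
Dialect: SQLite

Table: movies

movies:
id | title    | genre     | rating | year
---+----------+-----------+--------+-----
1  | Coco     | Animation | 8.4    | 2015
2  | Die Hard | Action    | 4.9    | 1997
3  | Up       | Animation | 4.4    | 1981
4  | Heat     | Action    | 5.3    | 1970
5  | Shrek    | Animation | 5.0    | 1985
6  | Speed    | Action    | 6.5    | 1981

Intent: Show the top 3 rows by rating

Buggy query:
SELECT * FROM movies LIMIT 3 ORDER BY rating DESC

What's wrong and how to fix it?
Bug: LIMIT must come after ORDER BY

Fix: Sort with ORDER BY, then apply LIMIT

Corrected query:
SELECT * FROM movies ORDER BY rating DESC LIMIT 3

Result:
id | title | genre     | rating | year
---+-------+-----------+--------+-----
1  | Coco  | Animation | 8.4    | 2015
6  | Speed | Action    | 6.5    | 1981
4  | Heat  | Action    | 5.3    | 1970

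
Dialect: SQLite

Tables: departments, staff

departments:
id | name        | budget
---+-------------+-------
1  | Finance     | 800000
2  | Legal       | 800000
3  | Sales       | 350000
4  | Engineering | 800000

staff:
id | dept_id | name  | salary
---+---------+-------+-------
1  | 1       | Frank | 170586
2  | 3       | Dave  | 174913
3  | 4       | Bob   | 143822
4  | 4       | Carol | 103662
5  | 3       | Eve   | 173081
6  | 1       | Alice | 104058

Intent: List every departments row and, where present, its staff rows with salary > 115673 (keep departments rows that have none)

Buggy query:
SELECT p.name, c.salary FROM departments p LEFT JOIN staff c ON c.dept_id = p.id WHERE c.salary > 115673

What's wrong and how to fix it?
Bug: Filtering c.salary in WHERE discards the NULL rows produced by LEFT JOIN, turning it into an inner join

Fix: Move the right-table condition into the ON clause so unmatched parents are kept

Corrected query:
SELECT p.name, c.salary FROM departments p LEFT JOIN staff c ON c.dept_id = p.id AND c.salary > 115673

Result:
name        | salary
------------+-------
Finance     | 170586
Legal       | NULL  
Sales       | 173081
Sales       | 174913
Engineering | 143822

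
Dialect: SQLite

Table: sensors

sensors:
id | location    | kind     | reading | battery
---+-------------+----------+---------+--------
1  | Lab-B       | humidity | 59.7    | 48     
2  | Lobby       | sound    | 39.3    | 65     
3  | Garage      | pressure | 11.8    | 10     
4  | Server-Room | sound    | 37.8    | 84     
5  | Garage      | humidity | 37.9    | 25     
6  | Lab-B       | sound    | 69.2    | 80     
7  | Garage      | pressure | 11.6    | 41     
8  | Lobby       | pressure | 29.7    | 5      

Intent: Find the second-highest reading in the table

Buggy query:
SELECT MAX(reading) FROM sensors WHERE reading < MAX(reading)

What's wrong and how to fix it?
Bug: MAX(reading) on the right of the comparison is an aggregate-in-WHERE error

Fix: Compute the overall MAX in a subquery, then take MAX of rows below it

Corrected query:
SELECT MAX(reading) FROM sensors WHERE reading < (SELECT MAX(reading) FROM sensors)

Result:
MAX(reading)
------------
59.7        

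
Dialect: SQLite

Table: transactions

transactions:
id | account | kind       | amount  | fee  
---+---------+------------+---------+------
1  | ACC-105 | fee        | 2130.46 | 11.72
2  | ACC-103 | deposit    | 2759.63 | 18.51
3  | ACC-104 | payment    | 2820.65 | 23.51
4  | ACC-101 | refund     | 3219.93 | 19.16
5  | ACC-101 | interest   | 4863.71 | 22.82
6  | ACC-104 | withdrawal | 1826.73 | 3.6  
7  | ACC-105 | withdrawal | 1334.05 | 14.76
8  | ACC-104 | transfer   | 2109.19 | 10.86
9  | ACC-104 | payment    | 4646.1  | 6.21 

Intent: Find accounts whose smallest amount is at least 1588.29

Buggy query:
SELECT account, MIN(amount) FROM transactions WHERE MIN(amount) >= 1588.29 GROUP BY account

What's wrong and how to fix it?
Bug: Aggregates like MIN are computed per group after WHERE runs

Fix: Use HAVING for the per-group MIN condition

Corrected query:
SELECT account, MIN(amount) FROM transactions GROUP BY account HAVING MIN(amount) >= 1588.29

Result:
account | MIN(amount)
--------+------------
ACC-101 | 3219.93    
ACC-103 | 2759.63    
ACC-104 | 1826.73    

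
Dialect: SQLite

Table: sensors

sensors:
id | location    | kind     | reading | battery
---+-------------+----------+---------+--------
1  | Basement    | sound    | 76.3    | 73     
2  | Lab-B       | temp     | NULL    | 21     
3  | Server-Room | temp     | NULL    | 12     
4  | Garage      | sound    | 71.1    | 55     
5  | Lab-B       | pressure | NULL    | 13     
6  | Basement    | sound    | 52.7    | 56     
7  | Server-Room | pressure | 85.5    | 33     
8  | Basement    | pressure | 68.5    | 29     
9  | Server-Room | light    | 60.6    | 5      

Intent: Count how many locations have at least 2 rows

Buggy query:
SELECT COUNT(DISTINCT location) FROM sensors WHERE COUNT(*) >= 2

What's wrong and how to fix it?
Bug: WHERE filters individual rows, not groups, so a group-level COUNT is invalid there

Fix: Group first with HAVING COUNT(*) >= 2, then COUNT the resulting groups

Corrected query:
SELECT COUNT(*) FROM (SELECT location FROM sensors GROUP BY location HAVING COUNT(*) >= 2)

Result:
COUNT(*)
--------
3       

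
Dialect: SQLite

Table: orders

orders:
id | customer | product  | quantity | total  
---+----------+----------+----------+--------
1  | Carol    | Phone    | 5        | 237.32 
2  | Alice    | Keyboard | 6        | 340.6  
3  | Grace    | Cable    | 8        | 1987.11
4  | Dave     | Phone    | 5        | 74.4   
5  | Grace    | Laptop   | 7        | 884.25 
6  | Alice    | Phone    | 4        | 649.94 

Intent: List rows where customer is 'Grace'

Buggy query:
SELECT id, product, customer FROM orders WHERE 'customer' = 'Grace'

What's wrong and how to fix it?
Bug: 'customer' in single quotes is a string literal, not the column; the comparison is literal-vs-literal and never true

Fix: Remove the quotes around the column name (or use double quotes for an identifier)

Corrected query:
SELECT id, product, customer FROM orders WHERE customer = 'Grace'

Result:
id | product | customer
---+---------+---------
3  | Cable   | Grace   
5  | Laptop  | Grace   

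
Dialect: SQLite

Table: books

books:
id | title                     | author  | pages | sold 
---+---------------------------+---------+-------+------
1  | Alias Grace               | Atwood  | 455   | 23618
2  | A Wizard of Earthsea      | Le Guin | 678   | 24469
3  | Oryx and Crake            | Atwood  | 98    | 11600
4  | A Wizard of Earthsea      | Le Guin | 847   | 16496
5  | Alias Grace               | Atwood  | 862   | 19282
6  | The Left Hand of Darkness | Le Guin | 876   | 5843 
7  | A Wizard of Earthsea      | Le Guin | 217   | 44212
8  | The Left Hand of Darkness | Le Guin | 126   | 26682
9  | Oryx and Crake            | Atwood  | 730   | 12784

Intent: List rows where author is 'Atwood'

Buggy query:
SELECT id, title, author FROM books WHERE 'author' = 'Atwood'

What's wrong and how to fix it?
Bug: 'author' in single quotes is a string literal, not the column; the comparison is literal-vs-literal and never true

Fix: Remove the quotes around the column name (or use double quotes for an identifier)

Corrected query:
SELECT id, title, author FROM books WHERE author = 'Atwood'

Result:
id | title          | author
---+----------------+-------
1  | Alias Grace    | Atwood
3  | Oryx and Crake | Atwood
5  | Alias Grace    | Atwood
9  | Oryx and Crake | Atwood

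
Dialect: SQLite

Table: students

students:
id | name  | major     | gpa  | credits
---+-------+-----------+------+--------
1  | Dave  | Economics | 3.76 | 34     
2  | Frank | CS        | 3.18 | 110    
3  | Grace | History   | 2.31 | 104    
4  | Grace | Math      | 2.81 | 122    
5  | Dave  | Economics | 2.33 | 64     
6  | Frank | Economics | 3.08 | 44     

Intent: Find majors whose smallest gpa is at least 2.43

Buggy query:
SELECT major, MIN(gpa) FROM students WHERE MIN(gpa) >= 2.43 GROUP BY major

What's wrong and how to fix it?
Bug: MIN() in WHERE is a misuse of aggregate

Fix: Replace WHERE with HAVING after the GROUP BY

Corrected query:
SELECT major, MIN(gpa) FROM students GROUP BY major HAVING MIN(gpa) >= 2.43

Result:
major | MIN(gpa)
------+---------
CS    | 3.18    
Math  | 2.81    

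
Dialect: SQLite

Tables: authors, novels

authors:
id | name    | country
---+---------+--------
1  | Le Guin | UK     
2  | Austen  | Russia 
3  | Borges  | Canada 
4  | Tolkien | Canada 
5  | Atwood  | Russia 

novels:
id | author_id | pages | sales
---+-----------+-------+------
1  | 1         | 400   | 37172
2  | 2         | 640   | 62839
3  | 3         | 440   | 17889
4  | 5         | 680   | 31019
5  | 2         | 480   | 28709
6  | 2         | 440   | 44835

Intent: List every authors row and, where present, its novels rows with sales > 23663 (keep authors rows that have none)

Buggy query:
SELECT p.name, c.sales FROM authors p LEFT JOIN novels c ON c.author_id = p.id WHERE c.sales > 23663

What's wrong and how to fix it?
Bug: A WHERE condition on the right-hand table after LEFT JOIN drops unmatched parents

Fix: Put 'c.sales > 23663' in the JOIN's ON clause instead of WHERE

Corrected query:
SELECT p.name, c.sales FROM authors p LEFT JOIN novels c ON c.author_id = p.id AND c.sales > 23663

Result:
name    | sales
--------+------
Le Guin | 37172
Austen  | 28709
Austen  | 44835
Austen  | 62839
Borges  | NULL 
Tolkien | NULL 
Atwood  | 31019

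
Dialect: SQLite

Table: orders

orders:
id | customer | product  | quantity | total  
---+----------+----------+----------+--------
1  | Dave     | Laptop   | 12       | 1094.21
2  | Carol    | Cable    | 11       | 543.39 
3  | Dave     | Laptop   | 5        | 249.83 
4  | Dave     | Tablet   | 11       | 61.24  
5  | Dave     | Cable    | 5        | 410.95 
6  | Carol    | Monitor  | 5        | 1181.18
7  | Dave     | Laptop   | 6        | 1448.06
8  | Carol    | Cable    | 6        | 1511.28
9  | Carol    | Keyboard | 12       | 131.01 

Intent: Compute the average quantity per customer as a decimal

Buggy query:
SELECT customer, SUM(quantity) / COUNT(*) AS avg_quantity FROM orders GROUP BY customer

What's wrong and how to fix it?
Bug: SUM(quantity) and COUNT(*) are both integers; the division truncates the fractional part

Fix: Multiply by 1.0 (or CAST to REAL) to force floating-point division

Corrected query:
SELECT customer, SUM(quantity) * 1.0 / COUNT(*) AS avg_quantity FROM orders GROUP BY customer

Result:
customer | avg_quantity
---------+-------------
Carol    | 8.5         
Dave     | 7.8         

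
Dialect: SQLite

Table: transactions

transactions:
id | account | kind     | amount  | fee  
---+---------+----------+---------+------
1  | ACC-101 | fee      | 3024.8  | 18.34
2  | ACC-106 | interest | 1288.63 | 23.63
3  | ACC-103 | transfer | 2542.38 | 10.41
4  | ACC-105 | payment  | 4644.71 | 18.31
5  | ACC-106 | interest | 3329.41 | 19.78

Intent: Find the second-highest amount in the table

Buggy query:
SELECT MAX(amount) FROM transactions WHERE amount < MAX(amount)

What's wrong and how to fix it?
Bug: MAX(amount) on the right of the comparison is an aggregate-in-WHERE error

Fix: Compute the overall MAX in a subquery, then take MAX of rows below it

Corrected query:
SELECT MAX(amount) FROM transactions WHERE amount < (SELECT MAX(amount) FROM transactions)

Result:
MAX(amount)
-----------
3329.41    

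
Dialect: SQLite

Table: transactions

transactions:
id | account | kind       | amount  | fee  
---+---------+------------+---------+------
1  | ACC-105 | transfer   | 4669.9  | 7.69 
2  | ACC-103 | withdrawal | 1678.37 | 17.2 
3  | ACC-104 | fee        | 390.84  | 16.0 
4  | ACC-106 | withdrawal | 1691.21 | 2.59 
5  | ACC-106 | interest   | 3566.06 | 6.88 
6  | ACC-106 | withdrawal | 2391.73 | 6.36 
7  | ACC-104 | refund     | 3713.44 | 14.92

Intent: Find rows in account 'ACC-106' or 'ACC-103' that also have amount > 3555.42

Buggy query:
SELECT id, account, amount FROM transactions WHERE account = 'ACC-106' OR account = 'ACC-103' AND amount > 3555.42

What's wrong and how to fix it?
Bug: Without parentheses, AND is evaluated before OR, so the amount filter only applies to the 'ACC-103' branch

Fix: Group the OR with parentheses (or use IN), then AND the threshold

Corrected query:
SELECT id, account, amount FROM transactions WHERE (account = 'ACC-106' OR account = 'ACC-103') AND amount > 3555.42

Result:
id | account | amount 
---+---------+--------
5  | ACC-106 | 3566.06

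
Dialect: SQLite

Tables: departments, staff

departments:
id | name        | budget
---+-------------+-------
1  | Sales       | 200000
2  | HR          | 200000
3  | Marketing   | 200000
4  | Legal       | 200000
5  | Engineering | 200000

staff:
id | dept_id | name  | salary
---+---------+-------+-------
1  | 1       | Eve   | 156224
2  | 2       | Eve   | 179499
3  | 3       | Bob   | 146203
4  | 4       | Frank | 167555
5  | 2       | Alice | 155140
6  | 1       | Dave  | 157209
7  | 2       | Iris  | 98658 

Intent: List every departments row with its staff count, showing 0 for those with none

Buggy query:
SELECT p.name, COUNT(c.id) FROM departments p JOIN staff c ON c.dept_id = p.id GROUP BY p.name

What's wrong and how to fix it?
Bug: An inner join excludes parents with zero children

Fix: Use LEFT JOIN so parents without children still appear (COUNT(c.id) gives 0)

Corrected query:
SELECT p.name, COUNT(c.id) FROM departments p LEFT JOIN staff c ON c.dept_id = p.id GROUP BY p.name

Result:
name        | COUNT(c.id)
------------+------------
Engineering | 0          
HR          | 3          
Legal       | 1          
Marketing   | 1          
Sales       | 2          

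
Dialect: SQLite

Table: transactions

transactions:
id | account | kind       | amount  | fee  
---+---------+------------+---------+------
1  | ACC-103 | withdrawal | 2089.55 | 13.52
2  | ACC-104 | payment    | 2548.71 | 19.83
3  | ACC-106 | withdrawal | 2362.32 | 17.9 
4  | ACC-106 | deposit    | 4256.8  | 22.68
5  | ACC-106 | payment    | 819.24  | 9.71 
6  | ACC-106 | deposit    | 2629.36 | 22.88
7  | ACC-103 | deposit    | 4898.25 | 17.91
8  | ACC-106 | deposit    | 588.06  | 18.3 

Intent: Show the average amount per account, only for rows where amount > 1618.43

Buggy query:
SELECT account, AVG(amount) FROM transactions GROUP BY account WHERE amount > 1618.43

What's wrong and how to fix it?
Bug: WHERE cannot follow GROUP BY

Fix: Place WHERE between FROM and GROUP BY

Corrected query:
SELECT account, AVG(amount) FROM transactions WHERE amount > 1618.43 GROUP BY account

Result:
account | AVG(amount)
--------+------------
ACC-103 | 3493.9     
ACC-104 | 2548.71    
ACC-106 | 3082.826667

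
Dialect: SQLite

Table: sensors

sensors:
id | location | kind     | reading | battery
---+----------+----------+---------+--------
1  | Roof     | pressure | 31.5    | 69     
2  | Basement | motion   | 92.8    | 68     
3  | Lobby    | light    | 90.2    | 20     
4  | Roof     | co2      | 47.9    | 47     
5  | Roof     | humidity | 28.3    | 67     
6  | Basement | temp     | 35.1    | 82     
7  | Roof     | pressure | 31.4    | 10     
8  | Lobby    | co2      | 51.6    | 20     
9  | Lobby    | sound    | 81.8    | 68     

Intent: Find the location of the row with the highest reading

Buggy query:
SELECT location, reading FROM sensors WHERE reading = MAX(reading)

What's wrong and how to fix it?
Bug: WHERE is evaluated per row; an aggregate over the whole table isn't defined there

Fix: Wrap MAX in a scalar subquery so WHERE compares against a single value

Corrected query:
SELECT location, reading FROM sensors WHERE reading = (SELECT MAX(reading) FROM sensors)

Result:
location | reading
---------+--------
Basement | 92.8   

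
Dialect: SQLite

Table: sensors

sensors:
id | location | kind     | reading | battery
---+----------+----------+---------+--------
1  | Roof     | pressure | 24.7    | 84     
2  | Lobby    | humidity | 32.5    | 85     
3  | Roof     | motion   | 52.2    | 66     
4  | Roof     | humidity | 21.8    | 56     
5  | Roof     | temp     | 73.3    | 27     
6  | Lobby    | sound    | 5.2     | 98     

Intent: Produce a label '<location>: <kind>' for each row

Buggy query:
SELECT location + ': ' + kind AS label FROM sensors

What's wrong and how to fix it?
Bug: '+' is numeric addition; on text columns SQLite converts them to 0 instead of concatenating

Fix: Replace + with || to concatenate text

Corrected query:
SELECT location || ': ' || kind AS label FROM sensors

Result:
label          
---------------
Roof: pressure 
Lobby: humidity
Roof: motion   
Roof: humidity 
Roof: temp     
Lobby: sound   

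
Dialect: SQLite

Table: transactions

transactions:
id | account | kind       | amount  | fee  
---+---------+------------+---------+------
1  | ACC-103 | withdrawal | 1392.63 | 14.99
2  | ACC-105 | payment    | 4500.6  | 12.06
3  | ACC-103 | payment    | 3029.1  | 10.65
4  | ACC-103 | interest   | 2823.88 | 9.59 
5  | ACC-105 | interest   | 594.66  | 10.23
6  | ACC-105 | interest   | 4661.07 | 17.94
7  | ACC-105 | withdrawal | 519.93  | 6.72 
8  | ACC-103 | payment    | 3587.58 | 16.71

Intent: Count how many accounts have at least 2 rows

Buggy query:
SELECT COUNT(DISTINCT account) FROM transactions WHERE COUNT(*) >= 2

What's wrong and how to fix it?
Bug: WHERE filters individual rows, not groups, so a group-level COUNT is invalid there

Fix: Use a subquery that GROUPs and filters with HAVING, then count its rows

Corrected query:
SELECT COUNT(*) FROM (SELECT account FROM transactions GROUP BY account HAVING COUNT(*) >= 2)

Result:
COUNT(*)
--------
2       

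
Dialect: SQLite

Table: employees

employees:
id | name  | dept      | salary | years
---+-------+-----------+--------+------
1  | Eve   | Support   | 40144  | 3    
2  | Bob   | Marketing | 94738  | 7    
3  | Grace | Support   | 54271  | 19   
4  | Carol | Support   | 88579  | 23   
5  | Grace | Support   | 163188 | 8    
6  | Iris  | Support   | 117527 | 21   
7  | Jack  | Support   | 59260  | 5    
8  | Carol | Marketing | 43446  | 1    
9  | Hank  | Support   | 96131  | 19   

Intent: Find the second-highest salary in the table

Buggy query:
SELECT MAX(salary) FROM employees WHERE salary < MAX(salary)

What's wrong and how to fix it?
Bug: MAX(salary) on the right of the comparison is an aggregate-in-WHERE error

Fix: Put the inner MAX in a scalar subquery

Corrected query:
SELECT MAX(salary) FROM employees WHERE salary < (SELECT MAX(salary) FROM employees)

Result:
MAX(salary)
-----------
117527     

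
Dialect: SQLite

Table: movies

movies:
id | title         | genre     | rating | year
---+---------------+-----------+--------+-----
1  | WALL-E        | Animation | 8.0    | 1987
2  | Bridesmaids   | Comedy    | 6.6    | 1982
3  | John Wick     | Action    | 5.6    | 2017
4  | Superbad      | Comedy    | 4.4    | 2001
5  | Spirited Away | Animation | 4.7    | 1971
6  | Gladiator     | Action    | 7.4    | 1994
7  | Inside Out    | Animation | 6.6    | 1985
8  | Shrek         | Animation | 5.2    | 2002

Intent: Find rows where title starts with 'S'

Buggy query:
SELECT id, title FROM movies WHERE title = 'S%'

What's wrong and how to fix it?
Bug: '=' compares the literal string including the % character; pattern matching needs LIKE

Fix: Use LIKE for wildcard pattern matching

Corrected query:
SELECT id, title FROM movies WHERE title LIKE 'S%'

Result:
id | title        
---+--------------
4  | Superbad     
5  | Spirited Away
8  | Shrek        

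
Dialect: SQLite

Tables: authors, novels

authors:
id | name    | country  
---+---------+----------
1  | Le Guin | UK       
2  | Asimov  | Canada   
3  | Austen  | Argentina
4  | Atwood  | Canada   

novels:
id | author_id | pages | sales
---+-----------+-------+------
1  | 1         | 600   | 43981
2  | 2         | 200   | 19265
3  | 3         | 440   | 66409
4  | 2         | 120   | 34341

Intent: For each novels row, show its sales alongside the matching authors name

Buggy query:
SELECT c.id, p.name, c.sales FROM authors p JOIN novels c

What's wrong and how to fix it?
Bug: JOIN with no ON clause produces a cartesian product; every novels row pairs with every authors row

Fix: Add ON c.author_id = p.id to the JOIN

Corrected query:
SELECT c.id, p.name, c.sales FROM authors p JOIN novels c ON c.author_id = p.id

Result:
id | name    | sales
---+---------+------
1  | Le Guin | 43981
2  | Asimov  | 19265
3  | Austen  | 66409
4  | Asimov  | 34341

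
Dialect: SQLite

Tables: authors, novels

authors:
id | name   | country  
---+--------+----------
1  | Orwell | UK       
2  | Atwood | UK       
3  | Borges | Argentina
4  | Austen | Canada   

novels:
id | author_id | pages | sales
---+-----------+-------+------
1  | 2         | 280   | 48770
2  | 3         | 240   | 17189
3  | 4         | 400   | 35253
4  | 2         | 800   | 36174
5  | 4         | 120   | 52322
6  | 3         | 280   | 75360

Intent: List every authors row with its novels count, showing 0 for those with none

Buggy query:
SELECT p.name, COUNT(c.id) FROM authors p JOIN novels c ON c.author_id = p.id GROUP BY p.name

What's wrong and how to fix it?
Bug: An inner join excludes parents with zero children

Fix: Switch to LEFT JOIN to retain unmatched parent rows

Corrected query:
SELECT p.name, COUNT(c.id) FROM authors p LEFT JOIN novels c ON c.author_id = p.id GROUP BY p.name

Result:
name   | COUNT(c.id)
-------+------------
Atwood | 2          
Austen | 2          
Borges | 2          
Orwell | 0          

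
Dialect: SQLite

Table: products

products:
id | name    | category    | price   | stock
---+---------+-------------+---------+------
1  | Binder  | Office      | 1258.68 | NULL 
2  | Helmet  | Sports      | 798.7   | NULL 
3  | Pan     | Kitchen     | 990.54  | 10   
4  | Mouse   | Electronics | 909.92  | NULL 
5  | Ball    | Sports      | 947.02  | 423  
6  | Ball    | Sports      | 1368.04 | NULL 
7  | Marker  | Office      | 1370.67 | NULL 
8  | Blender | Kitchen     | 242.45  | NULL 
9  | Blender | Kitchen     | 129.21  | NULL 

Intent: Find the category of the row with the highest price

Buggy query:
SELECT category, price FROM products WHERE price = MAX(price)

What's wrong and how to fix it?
Bug: WHERE is evaluated per row; an aggregate over the whole table isn't defined there

Fix: Use a subquery: WHERE price = (SELECT MAX(price) FROM products)

Corrected query:
SELECT category, price FROM products WHERE price = (SELECT MAX(price) FROM products)

Result:
category | price  
---------+--------
Office   | 1370.67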